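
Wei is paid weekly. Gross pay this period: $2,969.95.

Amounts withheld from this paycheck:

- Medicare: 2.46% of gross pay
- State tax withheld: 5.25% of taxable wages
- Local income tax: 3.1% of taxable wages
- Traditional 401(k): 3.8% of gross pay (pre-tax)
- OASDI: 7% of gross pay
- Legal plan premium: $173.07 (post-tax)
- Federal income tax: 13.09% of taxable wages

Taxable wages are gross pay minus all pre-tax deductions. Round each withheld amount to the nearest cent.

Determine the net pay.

Traditional 401(k): $2,969.95 × 0.038 = $112.86
Taxable wages = $2,969.95 − $112.86 = $2,857.09
State tax withheld: $2,857.09 × 0.0525 = $150.00
Local income tax: $2,857.09 × 0.031 = $88.57
Federal income tax: $2,857.09 × 0.1309 = $373.99
Medicare: $2,969.95 × 0.0246 = $73.06
OASDI: $2,969.95 × 0.07 = $207.90
Legal plan premium: $173.07
Total deductions = $112.86 + $150.00 + $88.57 + $373.99 + $73.06 + $207.90 + $173.07 = $1,179.45
Net pay = $2,969.95 − $1,179.45 = $1,790.50

$1,790.50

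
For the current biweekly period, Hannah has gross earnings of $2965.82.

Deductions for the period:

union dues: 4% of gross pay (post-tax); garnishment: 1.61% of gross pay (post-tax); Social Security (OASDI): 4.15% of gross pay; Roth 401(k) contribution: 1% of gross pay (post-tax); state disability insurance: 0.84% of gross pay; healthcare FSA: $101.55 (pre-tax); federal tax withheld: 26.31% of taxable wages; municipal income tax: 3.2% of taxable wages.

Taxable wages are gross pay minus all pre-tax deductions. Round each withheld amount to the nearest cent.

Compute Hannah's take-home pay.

Healthcare FSA: $101.55
Taxable wages = $2965.82 − $101.55 = $2864.27
Federal tax withheld: $2864.27 × 0.2631 = $753.59
Municipal income tax: $2864.27 × 0.032 = $91.66
State disability insurance: $2965.82 × 0.0084 = $24.91
Social Security (OASDI): $2965.82 × 0.0415 = $123.08
Roth 401(k) contribution: $2965.82 × 0.01 = $29.66
Union dues: $2965.82 × 0.04 = $118.63
Garnishment: $2965.82 × 0.0161 = $47.75
Total deductions = $101.55 + $753.59 + $91.66 + $24.91 + $123.08 + $29.66 + $118.63 + $47.75 = $1290.83
Net pay = $2965.82 − $1290.83 = $1674.99

$1674.99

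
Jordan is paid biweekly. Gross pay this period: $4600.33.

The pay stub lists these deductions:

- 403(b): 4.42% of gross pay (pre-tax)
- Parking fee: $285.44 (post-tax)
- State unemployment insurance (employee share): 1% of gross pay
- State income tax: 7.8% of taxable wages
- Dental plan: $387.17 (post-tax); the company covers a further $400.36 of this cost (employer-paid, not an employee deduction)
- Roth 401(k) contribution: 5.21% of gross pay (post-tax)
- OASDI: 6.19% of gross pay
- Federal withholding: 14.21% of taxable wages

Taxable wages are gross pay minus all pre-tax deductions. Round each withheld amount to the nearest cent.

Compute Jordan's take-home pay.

403(b): $4600.33 × 0.0442 = $203.33
Taxable wages = $4600.33 − $203.33 = $4397.00
Federal withholding: $4397.00 × 0.1421 = $624.81
State income tax: $4397.00 × 0.078 = $342.97
State unemployment insurance (employee share): $4600.33 × 0.01 = $46.00
OASDI: $4600.33 × 0.0619 = $284.76
Parking fee: $285.44
Dental plan: $387.17
Roth 401(k) contribution: $4600.33 × 0.0521 = $239.68
(Employer's $400.36 toward dental plan is not withheld from the employee.)
Total deductions = $203.33 + $624.81 + $342.97 + $46.00 + $284.76 + $285.44 + $387.17 + $239.68 = $2414.16
Net pay = $4600.33 − $2414.16 = $2186.17

$2186.17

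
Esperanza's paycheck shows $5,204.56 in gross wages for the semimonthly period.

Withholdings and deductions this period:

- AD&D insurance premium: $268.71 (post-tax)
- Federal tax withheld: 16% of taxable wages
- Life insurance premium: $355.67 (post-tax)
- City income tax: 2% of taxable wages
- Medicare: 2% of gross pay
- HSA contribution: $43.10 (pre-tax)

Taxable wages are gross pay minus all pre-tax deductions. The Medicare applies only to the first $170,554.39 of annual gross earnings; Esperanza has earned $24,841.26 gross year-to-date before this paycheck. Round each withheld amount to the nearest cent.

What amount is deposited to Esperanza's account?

HSA contribution: $43.10
Taxable wages = $5,204.56 − $43.10 = $5,161.46
City income tax: $5,161.46 × 0.02 = $103.23
Federal tax withheld: $5,161.46 × 0.16 = $825.83
Medicare: cap not yet reached, full $5,204.56 is subject → $5,204.56 × 0.02 = $104.09
AD&D insurance premium: $268.71
Life insurance premium: $355.67
Total deductions = $43.10 + $103.23 + $825.83 + $104.09 + $268.71 + $355.67 = $1,700.63
Net pay = $5,204.56 − $1,700.63 = $3,503.93

$3,503.93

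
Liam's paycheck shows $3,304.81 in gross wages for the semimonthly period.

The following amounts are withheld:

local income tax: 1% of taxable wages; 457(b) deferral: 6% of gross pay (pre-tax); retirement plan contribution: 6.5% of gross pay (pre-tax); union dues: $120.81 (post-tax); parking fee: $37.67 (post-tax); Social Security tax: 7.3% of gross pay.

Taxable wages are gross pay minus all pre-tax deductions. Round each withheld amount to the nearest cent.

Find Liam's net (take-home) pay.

$2,463.06

457(b) deferral: $3,304.81 × 0.06 = $198.29
Retirement plan contribution: $3,304.81 × 0.065 = $214.81
Pre-tax total = $198.29 + $214.81 = $413.10
Taxable wages = $3,304.81 − $413.10 = $2,891.71
Local income tax: $2,891.71 × 0.01 = $28.92
Social Security tax: $3,304.81 × 0.073 = $241.25
Union dues: $120.81
Parking fee: $37.67
Total deductions = $198.29 + $214.81 + $28.92 + $241.25 + $120.81 + $37.67 = $841.75
Net pay = $3,304.81 − $841.75 = $2,463.06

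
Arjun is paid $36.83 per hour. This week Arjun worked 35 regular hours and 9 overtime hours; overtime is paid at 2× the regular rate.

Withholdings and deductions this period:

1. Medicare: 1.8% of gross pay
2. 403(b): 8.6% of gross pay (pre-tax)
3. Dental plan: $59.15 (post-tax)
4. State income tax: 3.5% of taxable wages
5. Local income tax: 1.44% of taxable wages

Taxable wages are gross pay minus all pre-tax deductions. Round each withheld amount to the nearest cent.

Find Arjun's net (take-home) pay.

Regular pay: 35 × $36.83 = $1,289.05
Overtime pay: 9 × $36.83 × 2 = $662.94
Gross pay = $1,289.05 + $662.94 = $1,951.99
403(b): $1,951.99 × 0.086 = $167.87
Taxable wages = $1,951.99 − $167.87 = $1,784.12
Local income tax: $1,784.12 × 0.0144 = $25.69
State income tax: $1,784.12 × 0.035 = $62.44
Medicare: $1,951.99 × 0.018 = $35.14
Dental plan: $59.15
Total deductions = $167.87 + $25.69 + $62.44 + $35.14 + $59.15 = $350.29
Net pay = $1,951.99 − $350.29 = $1,601.70

$1,601.70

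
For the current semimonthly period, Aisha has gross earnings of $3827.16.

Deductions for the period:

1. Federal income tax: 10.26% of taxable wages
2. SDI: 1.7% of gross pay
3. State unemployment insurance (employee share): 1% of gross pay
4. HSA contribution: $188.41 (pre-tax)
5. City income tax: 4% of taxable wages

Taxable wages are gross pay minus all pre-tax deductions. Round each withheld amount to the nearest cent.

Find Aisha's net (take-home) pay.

$3016.53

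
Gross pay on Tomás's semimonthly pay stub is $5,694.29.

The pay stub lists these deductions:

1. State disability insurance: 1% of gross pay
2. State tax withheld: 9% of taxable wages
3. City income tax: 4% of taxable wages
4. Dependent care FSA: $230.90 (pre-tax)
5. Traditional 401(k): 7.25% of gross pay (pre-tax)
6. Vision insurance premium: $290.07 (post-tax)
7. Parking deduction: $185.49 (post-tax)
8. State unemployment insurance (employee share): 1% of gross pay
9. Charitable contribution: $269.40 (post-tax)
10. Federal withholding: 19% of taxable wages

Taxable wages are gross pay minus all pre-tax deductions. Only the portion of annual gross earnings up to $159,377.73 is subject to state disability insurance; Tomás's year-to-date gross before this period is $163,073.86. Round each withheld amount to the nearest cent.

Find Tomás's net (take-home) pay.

$2,632.48

Dependent care FSA: $230.90
Traditional 401(k): $5,694.29 × 0.0725 = $412.84
Pre-tax total = $230.90 + $412.84 = $643.74
Taxable wages = $5,694.29 − $643.74 = $5,050.55
Federal withholding: $5,050.55 × 0.19 = $959.60
City income tax: $5,050.55 × 0.04 = $202.02
State tax withheld: $5,050.55 × 0.09 = $454.55
State unemployment insurance (employee share): $5,694.29 × 0.01 = $56.94
State disability insurance: annual cap $159,377.73 already reached (YTD $163,073.86), so $0.00
Vision insurance premium: $290.07
Charitable contribution: $269.40
Parking deduction: $185.49
Total deductions = $230.90 + $412.84 + $959.60 + $202.02 + $454.55 + $56.94 + $0.00 + $290.07 + $269.40 + $185.49 = $3,061.81
Net pay = $5,694.29 − $3,061.81 = $2,632.48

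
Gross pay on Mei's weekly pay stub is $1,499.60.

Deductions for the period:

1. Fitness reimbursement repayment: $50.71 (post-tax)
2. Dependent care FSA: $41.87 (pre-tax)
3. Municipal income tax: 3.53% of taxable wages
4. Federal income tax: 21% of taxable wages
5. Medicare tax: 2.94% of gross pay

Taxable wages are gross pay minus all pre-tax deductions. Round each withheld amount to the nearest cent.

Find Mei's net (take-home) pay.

Dependent care FSA: $41.87
Taxable wages = $1,499.60 − $41.87 = $1,457.73
Federal income tax: $1,457.73 × 0.21 = $306.12
Municipal income tax: $1,457.73 × 0.0353 = $51.46
Medicare tax: $1,499.60 × 0.0294 = $44.09
Fitness reimbursement repayment: $50.71
Total deductions = $41.87 + $306.12 + $51.46 + $44.09 + $50.71 = $494.25
Net pay = $1,499.60 − $494.25 = $1,005.35

$1,005.35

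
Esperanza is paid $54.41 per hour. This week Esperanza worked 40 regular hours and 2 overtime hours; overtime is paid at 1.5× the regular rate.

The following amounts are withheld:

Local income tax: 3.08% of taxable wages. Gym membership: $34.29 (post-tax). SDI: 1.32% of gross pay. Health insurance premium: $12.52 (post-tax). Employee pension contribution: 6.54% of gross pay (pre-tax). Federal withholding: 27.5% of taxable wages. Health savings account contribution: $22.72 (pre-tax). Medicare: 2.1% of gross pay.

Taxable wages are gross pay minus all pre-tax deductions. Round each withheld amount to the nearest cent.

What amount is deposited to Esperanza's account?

Regular pay: 40 × $54.41 = $2176.40
Overtime pay: 2 × $54.41 × 1.5 = $163.23
Gross pay = $2176.40 + $163.23 = $2339.63
Health savings account contribution: $22.72
Employee pension contribution: $2339.63 × 0.0654 = $153.01
Pre-tax total = $22.72 + $153.01 = $175.73
Taxable wages = $2339.63 − $175.73 = $2163.90
Local income tax: $2163.90 × 0.0308 = $66.65
Federal withholding: $2163.90 × 0.275 = $595.07
Medicare: $2339.63 × 0.021 = $49.13
SDI: $2339.63 × 0.0132 = $30.88
Gym membership: $34.29
Health insurance premium: $12.52
Total deductions = $22.72 + $153.01 + $66.65 + $595.07 + $49.13 + $30.88 + $34.29 + $12.52 = $964.27
Net pay = $2339.63 − $964.27 = $1375.36

$1375.36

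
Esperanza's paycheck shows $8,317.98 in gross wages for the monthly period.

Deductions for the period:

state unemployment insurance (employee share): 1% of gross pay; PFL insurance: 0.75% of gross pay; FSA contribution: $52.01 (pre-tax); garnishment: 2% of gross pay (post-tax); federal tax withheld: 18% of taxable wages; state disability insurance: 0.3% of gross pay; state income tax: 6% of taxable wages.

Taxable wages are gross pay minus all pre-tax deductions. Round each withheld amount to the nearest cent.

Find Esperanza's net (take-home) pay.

$5,945.27

FSA contribution: $52.01
Taxable wages = $8,317.98 − $52.01 = $8,265.97
Federal tax withheld: $8,265.97 × 0.18 = $1,487.87
State income tax: $8,265.97 × 0.06 = $495.96
PFL insurance: $8,317.98 × 0.0075 = $62.38
State disability insurance: $8,317.98 × 0.003 = $24.95
State unemployment insurance (employee share): $8,317.98 × 0.01 = $83.18
Garnishment: $8,317.98 × 0.02 = $166.36
Total deductions = $52.01 + $1,487.87 + $495.96 + $62.38 + $24.95 + $83.18 + $166.36 = $2,372.71
Net pay = $8,317.98 − $2,372.71 = $5,945.27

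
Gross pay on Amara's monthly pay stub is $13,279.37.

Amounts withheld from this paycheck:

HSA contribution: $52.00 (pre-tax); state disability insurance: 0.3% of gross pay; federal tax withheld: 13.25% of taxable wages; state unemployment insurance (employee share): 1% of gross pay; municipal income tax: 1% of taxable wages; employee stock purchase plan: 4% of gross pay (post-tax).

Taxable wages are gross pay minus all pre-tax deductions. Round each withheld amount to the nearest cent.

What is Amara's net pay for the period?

HSA contribution: $52.00
Taxable wages = $13,279.37 − $52.00 = $13,227.37
Municipal income tax: $13,227.37 × 0.01 = $132.27
Federal tax withheld: $13,227.37 × 0.1325 = $1,752.63
State unemployment insurance (employee share): $13,279.37 × 0.01 = $132.79
State disability insurance: $13,279.37 × 0.003 = $39.84
Employee stock purchase plan: $13,279.37 × 0.04 = $531.17
Total deductions = $52.00 + $132.27 + $1,752.63 + $132.79 + $39.84 + $531.17 = $2,640.70
Net pay = $13,279.37 − $2,640.70 = $10,638.67

$10,638.67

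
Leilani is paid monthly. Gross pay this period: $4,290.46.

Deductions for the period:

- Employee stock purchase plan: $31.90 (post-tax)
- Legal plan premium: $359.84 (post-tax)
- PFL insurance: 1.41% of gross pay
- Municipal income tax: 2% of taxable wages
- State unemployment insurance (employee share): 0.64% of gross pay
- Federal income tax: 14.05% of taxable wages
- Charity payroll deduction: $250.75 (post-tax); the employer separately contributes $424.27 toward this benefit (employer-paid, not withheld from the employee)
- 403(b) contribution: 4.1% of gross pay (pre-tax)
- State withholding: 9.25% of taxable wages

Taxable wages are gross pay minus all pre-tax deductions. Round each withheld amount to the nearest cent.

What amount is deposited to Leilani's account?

$2,343.12

403(b) contribution: $4,290.46 × 0.041 = $175.91
Taxable wages = $4,290.46 − $175.91 = $4,114.55
Federal income tax: $4,114.55 × 0.1405 = $578.09
State withholding: $4,114.55 × 0.0925 = $380.60
Municipal income tax: $4,114.55 × 0.02 = $82.29
PFL insurance: $4,290.46 × 0.0141 = $60.50
State unemployment insurance (employee share): $4,290.46 × 0.0064 = $27.46
Employee stock purchase plan: $31.90
Charity payroll deduction: $250.75
Legal plan premium: $359.84
(Employer's $424.27 toward charity payroll deduction is not withheld from the employee.)
Total deductions = $175.91 + $578.09 + $380.60 + $82.29 + $60.50 + $27.46 + $31.90 + $250.75 + $359.84 = $1,947.34
Net pay = $4,290.46 − $1,947.34 = $2,343.12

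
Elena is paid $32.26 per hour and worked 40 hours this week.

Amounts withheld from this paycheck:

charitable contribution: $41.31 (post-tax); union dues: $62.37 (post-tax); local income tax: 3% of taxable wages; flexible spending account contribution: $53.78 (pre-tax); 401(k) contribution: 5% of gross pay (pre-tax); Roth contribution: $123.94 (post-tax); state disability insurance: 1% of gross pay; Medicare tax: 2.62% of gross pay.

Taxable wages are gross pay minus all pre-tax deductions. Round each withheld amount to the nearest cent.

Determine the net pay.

$862.61

Gross pay: 40 × $32.26 = $1290.40
Flexible spending account contribution: $53.78
401(k) contribution: $1290.40 × 0.05 = $64.52
Pre-tax total = $53.78 + $64.52 = $118.30
Taxable wages = $1290.40 − $118.30 = $1172.10
Local income tax: $1172.10 × 0.03 = $35.16
Medicare tax: $1290.40 × 0.0262 = $33.81
State disability insurance: $1290.40 × 0.01 = $12.90
Roth contribution: $123.94
Union dues: $62.37
Charitable contribution: $41.31
Total deductions = $53.78 + $64.52 + $35.16 + $33.81 + $12.90 + $123.94 + $62.37 + $41.31 = $427.79
Net pay = $1290.40 − $427.79 = $862.61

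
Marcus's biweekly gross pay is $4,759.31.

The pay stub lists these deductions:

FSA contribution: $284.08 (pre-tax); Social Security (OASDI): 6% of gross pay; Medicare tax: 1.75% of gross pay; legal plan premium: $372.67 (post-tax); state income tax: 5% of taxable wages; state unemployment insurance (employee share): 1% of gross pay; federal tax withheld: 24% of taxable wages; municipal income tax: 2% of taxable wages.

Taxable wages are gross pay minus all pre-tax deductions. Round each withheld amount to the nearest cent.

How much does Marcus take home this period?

FSA contribution: $284.08
Taxable wages = $4,759.31 − $284.08 = $4,475.23
Municipal income tax: $4,475.23 × 0.02 = $89.50
Federal tax withheld: $4,475.23 × 0.24 = $1,074.06
State income tax: $4,475.23 × 0.05 = $223.76
Medicare tax: $4,759.31 × 0.0175 = $83.29
Social Security (OASDI): $4,759.31 × 0.06 = $285.56
State unemployment insurance (employee share): $4,759.31 × 0.01 = $47.59
Legal plan premium: $372.67
Total deductions = $284.08 + $89.50 + $1,074.06 + $223.76 + $83.29 + $285.56 + $47.59 + $372.67 = $2,460.51
Net pay = $4,759.31 − $2,460.51 = $2,298.80

$2,298.80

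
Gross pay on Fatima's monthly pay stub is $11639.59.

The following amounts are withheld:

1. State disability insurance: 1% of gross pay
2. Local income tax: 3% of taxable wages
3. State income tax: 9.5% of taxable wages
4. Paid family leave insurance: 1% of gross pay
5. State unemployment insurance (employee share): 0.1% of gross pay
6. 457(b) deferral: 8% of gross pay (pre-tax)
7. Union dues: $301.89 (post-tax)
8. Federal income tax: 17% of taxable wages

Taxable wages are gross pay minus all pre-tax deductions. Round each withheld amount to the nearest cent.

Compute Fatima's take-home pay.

$7003.11

457(b) deferral: $11639.59 × 0.08 = $931.17
Taxable wages = $11639.59 − $931.17 = $10708.42
Federal income tax: $10708.42 × 0.17 = $1820.43
Local income tax: $10708.42 × 0.03 = $321.25
State income tax: $10708.42 × 0.095 = $1017.30
State disability insurance: $11639.59 × 0.01 = $116.40
Paid family leave insurance: $11639.59 × 0.01 = $116.40
State unemployment insurance (employee share): $11639.59 × 0.001 = $11.64
Union dues: $301.89
Total deductions = $931.17 + $1820.43 + $321.25 + $1017.30 + $116.40 + $116.40 + $11.64 + $301.89 = $4636.48
Net pay = $11639.59 − $4636.48 = $7003.11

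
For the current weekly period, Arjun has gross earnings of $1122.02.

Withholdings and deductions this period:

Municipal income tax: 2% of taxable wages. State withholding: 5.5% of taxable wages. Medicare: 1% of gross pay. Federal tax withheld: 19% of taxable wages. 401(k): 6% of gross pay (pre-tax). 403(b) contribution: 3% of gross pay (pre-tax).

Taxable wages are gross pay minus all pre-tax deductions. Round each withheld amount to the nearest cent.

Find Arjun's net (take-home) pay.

$739.24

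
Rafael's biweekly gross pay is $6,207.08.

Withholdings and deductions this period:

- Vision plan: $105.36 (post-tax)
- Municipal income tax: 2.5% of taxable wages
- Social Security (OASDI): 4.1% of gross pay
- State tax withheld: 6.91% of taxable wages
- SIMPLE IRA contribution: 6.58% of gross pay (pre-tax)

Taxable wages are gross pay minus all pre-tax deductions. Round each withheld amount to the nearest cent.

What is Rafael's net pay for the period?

$4,893.14

SIMPLE IRA contribution: $6,207.08 × 0.0658 = $408.43
Taxable wages = $6,207.08 − $408.43 = $5,798.65
Municipal income tax: $5,798.65 × 0.025 = $144.97
State tax withheld: $5,798.65 × 0.0691 = $400.69
Social Security (OASDI): $6,207.08 × 0.041 = $254.49
Vision plan: $105.36
Total deductions = $408.43 + $144.97 + $400.69 + $254.49 + $105.36 = $1,313.94
Net pay = $6,207.08 − $1,313.94 = $4,893.14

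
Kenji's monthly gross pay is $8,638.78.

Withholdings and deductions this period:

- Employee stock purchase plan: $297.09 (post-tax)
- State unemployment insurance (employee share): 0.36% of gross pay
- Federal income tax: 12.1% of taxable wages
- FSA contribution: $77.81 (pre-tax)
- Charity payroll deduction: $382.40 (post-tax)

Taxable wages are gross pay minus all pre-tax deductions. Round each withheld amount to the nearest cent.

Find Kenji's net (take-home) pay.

$6,814.50

FSA contribution: $77.81
Taxable wages = $8,638.78 − $77.81 = $8,560.97
Federal income tax: $8,560.97 × 0.121 = $1,035.88
State unemployment insurance (employee share): $8,638.78 × 0.0036 = $31.10
Charity payroll deduction: $382.40
Employee stock purchase plan: $297.09
Total deductions = $77.81 + $1,035.88 + $31.10 + $382.40 + $297.09 = $1,824.28
Net pay = $8,638.78 − $1,824.28 = $6,814.50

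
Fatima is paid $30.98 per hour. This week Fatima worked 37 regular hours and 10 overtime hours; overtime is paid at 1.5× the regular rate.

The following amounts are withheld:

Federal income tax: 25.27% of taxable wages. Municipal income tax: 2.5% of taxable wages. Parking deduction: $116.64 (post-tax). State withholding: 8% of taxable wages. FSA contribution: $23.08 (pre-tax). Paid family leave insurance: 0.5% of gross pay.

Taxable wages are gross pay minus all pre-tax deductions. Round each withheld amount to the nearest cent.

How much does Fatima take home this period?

Regular pay: 37 × $30.98 = $1,146.26
Overtime pay: 10 × $30.98 × 1.5 = $464.70
Gross pay = $1,146.26 + $464.70 = $1,610.96
FSA contribution: $23.08
Taxable wages = $1,610.96 − $23.08 = $1,587.88
Municipal income tax: $1,587.88 × 0.025 = $39.70
Federal income tax: $1,587.88 × 0.2527 = $401.26
State withholding: $1,587.88 × 0.08 = $127.03
Paid family leave insurance: $1,610.96 × 0.005 = $8.05
Parking deduction: $116.64
Total deductions = $23.08 + $39.70 + $401.26 + $127.03 + $8.05 + $116.64 = $715.76
Net pay = $1,610.96 − $715.76 = $895.20

$895.20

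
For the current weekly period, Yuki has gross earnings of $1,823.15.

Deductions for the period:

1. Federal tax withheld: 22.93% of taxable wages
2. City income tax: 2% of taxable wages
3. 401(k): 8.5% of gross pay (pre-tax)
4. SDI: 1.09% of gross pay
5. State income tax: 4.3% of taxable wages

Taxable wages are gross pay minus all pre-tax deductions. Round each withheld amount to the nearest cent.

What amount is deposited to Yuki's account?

$1,160.71

401(k): $1,823.15 × 0.085 = $154.97
Taxable wages = $1,823.15 − $154.97 = $1,668.18
State income tax: $1,668.18 × 0.043 = $71.73
Federal tax withheld: $1,668.18 × 0.2293 = $382.51
City income tax: $1,668.18 × 0.02 = $33.36
SDI: $1,823.15 × 0.0109 = $19.87
Total deductions = $154.97 + $71.73 + $382.51 + $33.36 + $19.87 = $662.44
Net pay = $1,823.15 − $662.44 = $1,160.71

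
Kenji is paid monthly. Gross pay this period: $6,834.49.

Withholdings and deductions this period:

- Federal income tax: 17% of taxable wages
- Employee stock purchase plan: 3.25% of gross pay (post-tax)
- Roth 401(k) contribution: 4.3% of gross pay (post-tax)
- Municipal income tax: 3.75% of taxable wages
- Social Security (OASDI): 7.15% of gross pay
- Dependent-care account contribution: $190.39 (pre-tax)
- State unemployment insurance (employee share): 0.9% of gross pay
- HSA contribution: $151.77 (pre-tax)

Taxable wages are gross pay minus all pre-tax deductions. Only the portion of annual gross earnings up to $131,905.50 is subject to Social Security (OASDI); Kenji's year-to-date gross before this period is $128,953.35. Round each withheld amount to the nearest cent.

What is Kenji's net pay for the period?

HSA contribution: $151.77
Dependent-care account contribution: $190.39
Pre-tax total = $151.77 + $190.39 = $342.16
Taxable wages = $6,834.49 − $342.16 = $6,492.33
Municipal income tax: $6,492.33 × 0.0375 = $243.46
Federal income tax: $6,492.33 × 0.17 = $1,103.70
State unemployment insurance (employee share): $6,834.49 × 0.009 = $61.51
Social Security (OASDI): only $131,905.50 − $128,953.35 = $2,952.15 of this check is subject → $2,952.15 × 0.0715 = $211.08
Employee stock purchase plan: $6,834.49 × 0.0325 = $222.12
Roth 401(k) contribution: $6,834.49 × 0.043 = $293.88
Total deductions = $151.77 + $190.39 + $243.46 + $1,103.70 + $61.51 + $211.08 + $222.12 + $293.88 = $2,477.91
Net pay = $6,834.49 − $2,477.91 = $4,356.58

$4,356.58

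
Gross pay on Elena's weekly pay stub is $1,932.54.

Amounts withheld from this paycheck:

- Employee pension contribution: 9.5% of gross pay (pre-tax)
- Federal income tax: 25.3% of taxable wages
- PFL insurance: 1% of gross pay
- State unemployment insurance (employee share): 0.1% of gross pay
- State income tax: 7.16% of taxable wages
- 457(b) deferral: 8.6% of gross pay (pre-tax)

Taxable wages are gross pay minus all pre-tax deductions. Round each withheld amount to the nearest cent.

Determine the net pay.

Employee pension contribution: $1,932.54 × 0.095 = $183.59
457(b) deferral: $1,932.54 × 0.086 = $166.20
Pre-tax total = $183.59 + $166.20 = $349.79
Taxable wages = $1,932.54 − $349.79 = $1,582.75
Federal income tax: $1,582.75 × 0.253 = $400.44
State income tax: $1,582.75 × 0.0716 = $113.32
PFL insurance: $1,932.54 × 0.01 = $19.33
State unemployment insurance (employee share): $1,932.54 × 0.001 = $1.93
Total deductions = $183.59 + $166.20 + $400.44 + $113.32 + $19.33 + $1.93 = $884.81
Net pay = $1,932.54 − $884.81 = $1,047.73

$1,047.73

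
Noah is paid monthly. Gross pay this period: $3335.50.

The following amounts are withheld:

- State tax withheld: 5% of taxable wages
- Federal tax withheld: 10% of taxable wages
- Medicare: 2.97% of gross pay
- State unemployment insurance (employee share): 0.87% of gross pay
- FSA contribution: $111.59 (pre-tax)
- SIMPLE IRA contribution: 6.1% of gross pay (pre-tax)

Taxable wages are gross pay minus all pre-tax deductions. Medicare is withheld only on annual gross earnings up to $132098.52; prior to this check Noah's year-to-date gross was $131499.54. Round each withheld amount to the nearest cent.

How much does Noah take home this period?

$2520.57

FSA contribution: $111.59
SIMPLE IRA contribution: $3335.50 × 0.061 = $203.47
Pre-tax total = $111.59 + $203.47 = $315.06
Taxable wages = $3335.50 − $315.06 = $3020.44
Federal tax withheld: $3020.44 × 0.1 = $302.04
State tax withheld: $3020.44 × 0.05 = $151.02
Medicare: only $132098.52 − $131499.54 = $598.98 of this check is subject → $598.98 × 0.0297 = $17.79
State unemployment insurance (employee share): $3335.50 × 0.0087 = $29.02
Total deductions = $111.59 + $203.47 + $302.04 + $151.02 + $17.79 + $29.02 = $814.93
Net pay = $3335.50 − $814.93 = $2520.57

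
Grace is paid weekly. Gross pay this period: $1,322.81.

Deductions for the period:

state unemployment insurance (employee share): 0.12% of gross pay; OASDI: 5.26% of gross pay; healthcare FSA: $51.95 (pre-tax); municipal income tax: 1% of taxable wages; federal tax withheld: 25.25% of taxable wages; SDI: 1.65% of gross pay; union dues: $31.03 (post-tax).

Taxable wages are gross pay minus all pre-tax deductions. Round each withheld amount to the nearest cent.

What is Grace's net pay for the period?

$813.23

Healthcare FSA: $51.95
Taxable wages = $1,322.81 − $51.95 = $1,270.86
Federal tax withheld: $1,270.86 × 0.2525 = $320.89
Municipal income tax: $1,270.86 × 0.01 = $12.71
SDI: $1,322.81 × 0.0165 = $21.83
OASDI: $1,322.81 × 0.0526 = $69.58
State unemployment insurance (employee share): $1,322.81 × 0.0012 = $1.59
Union dues: $31.03
Total deductions = $51.95 + $320.89 + $12.71 + $21.83 + $69.58 + $1.59 + $31.03 = $509.58
Net pay = $1,322.81 − $509.58 = $813.23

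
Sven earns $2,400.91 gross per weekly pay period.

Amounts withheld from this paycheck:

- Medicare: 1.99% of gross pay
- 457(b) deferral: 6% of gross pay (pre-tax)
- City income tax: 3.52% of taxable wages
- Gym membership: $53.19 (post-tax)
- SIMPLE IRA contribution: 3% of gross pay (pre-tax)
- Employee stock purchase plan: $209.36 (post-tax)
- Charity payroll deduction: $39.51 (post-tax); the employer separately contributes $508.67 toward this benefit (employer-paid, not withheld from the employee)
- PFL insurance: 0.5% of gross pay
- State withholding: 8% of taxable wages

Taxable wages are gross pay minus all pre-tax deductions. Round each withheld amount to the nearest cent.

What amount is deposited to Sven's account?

$1,571.29

SIMPLE IRA contribution: $2,400.91 × 0.03 = $72.03
457(b) deferral: $2,400.91 × 0.06 = $144.05
Pre-tax total = $72.03 + $144.05 = $216.08
Taxable wages = $2,400.91 − $216.08 = $2,184.83
City income tax: $2,184.83 × 0.0352 = $76.91
State withholding: $2,184.83 × 0.08 = $174.79
PFL insurance: $2,400.91 × 0.005 = $12.00
Medicare: $2,400.91 × 0.0199 = $47.78
Charity payroll deduction: $39.51
Gym membership: $53.19
Employee stock purchase plan: $209.36
(Employer's $508.67 toward charity payroll deduction is not withheld from the employee.)
Total deductions = $72.03 + $144.05 + $76.91 + $174.79 + $12.00 + $47.78 + $39.51 + $53.19 + $209.36 = $829.62
Net pay = $2,400.91 − $829.62 = $1,571.29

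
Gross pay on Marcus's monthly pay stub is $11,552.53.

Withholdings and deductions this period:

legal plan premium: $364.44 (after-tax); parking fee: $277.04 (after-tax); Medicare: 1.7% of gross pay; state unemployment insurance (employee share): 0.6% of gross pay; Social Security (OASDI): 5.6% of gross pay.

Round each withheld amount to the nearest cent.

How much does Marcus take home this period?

$9,998.40

Medicare: $11,552.53 × 0.017 = $196.39
State unemployment insurance (employee share): $11,552.53 × 0.006 = $69.32
Social Security (OASDI): $11,552.53 × 0.056 = $646.94
Parking fee: $277.04
Legal plan premium: $364.44
Total deductions = $196.39 + $69.32 + $646.94 + $277.04 + $364.44 = $1,554.13
Net pay = $11,552.53 − $1,554.13 = $9,998.40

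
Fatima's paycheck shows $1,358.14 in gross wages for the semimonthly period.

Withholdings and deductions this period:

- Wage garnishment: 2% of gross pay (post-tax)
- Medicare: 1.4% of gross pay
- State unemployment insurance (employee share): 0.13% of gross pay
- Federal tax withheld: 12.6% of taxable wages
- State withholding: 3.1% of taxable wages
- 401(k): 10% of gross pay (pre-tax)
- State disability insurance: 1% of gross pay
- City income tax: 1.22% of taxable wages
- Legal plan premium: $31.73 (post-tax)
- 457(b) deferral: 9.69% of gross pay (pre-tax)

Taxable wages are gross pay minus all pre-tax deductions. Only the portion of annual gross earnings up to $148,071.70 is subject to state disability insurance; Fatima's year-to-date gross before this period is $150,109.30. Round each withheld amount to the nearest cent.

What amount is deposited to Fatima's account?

$826.51

401(k): $1,358.14 × 0.1 = $135.81
457(b) deferral: $1,358.14 × 0.0969 = $131.60
Pre-tax total = $135.81 + $131.60 = $267.41
Taxable wages = $1,358.14 − $267.41 = $1,090.73
Federal tax withheld: $1,090.73 × 0.126 = $137.43
City income tax: $1,090.73 × 0.0122 = $13.31
State withholding: $1,090.73 × 0.031 = $33.81
State unemployment insurance (employee share): $1,358.14 × 0.0013 = $1.77
Medicare: $1,358.14 × 0.014 = $19.01
State disability insurance: annual cap $148,071.70 already reached (YTD $150,109.30), so $0.00
Wage garnishment: $1,358.14 × 0.02 = $27.16
Legal plan premium: $31.73
Total deductions = $135.81 + $131.60 + $137.43 + $13.31 + $33.81 + $1.77 + $19.01 + $0.00 + $27.16 + $31.73 = $531.63
Net pay = $1,358.14 − $531.63 = $826.51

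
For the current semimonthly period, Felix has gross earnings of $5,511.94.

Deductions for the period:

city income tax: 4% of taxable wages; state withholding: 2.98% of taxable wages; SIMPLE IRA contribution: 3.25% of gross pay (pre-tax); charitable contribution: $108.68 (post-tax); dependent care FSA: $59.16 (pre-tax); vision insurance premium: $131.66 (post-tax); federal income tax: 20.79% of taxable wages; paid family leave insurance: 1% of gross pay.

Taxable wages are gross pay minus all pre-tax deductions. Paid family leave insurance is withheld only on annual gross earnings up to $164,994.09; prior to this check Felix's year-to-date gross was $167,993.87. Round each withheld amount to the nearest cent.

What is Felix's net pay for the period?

$3,568.81

Dependent care FSA: $59.16
SIMPLE IRA contribution: $5,511.94 × 0.0325 = $179.14
Pre-tax total = $59.16 + $179.14 = $238.30
Taxable wages = $5,511.94 − $238.30 = $5,273.64
Federal income tax: $5,273.64 × 0.2079 = $1,096.39
State withholding: $5,273.64 × 0.0298 = $157.15
City income tax: $5,273.64 × 0.04 = $210.95
Paid family leave insurance: annual cap $164,994.09 already reached (YTD $167,993.87), so $0.00
Charitable contribution: $108.68
Vision insurance premium: $131.66
Total deductions = $59.16 + $179.14 + $1,096.39 + $157.15 + $210.95 + $0.00 + $108.68 + $131.66 = $1,943.13
Net pay = $5,511.94 − $1,943.13 = $3,568.81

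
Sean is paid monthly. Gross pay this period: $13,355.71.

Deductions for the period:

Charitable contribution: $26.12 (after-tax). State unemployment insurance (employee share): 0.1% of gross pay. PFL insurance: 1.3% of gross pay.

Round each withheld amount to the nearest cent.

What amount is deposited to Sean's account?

$13,142.61

State unemployment insurance (employee share): $13,355.71 × 0.001 = $13.36
PFL insurance: $13,355.71 × 0.013 = $173.62
Charitable contribution: $26.12
Total deductions = $13.36 + $173.62 + $26.12 = $213.10
Net pay = $13,355.71 − $213.10 = $13,142.61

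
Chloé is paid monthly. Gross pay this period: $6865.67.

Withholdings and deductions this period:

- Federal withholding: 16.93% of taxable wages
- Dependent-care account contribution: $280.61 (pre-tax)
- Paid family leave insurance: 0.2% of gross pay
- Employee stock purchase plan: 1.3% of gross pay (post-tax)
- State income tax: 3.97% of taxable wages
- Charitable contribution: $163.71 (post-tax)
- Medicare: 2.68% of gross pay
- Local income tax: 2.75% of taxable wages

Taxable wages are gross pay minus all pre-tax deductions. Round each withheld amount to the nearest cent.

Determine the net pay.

$4577.00

Dependent-care account contribution: $280.61
Taxable wages = $6865.67 − $280.61 = $6585.06
Local income tax: $6585.06 × 0.0275 = $181.09
Federal withholding: $6585.06 × 0.1693 = $1114.85
State income tax: $6585.06 × 0.0397 = $261.43
Medicare: $6865.67 × 0.0268 = $184.00
Paid family leave insurance: $6865.67 × 0.002 = $13.73
Employee stock purchase plan: $6865.67 × 0.013 = $89.25
Charitable contribution: $163.71
Total deductions = $280.61 + $181.09 + $1114.85 + $261.43 + $184.00 + $13.73 + $89.25 + $163.71 = $2288.67
Net pay = $6865.67 − $2288.67 = $4577.00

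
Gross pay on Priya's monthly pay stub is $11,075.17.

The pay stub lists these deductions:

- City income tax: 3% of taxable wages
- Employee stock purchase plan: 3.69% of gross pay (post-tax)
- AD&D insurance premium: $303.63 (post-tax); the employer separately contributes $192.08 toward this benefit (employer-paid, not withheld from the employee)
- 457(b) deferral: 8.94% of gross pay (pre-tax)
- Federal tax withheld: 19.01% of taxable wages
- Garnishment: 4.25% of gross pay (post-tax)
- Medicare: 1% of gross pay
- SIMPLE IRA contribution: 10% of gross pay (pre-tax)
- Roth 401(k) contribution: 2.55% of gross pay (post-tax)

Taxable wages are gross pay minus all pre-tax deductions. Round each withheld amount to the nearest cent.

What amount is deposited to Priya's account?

SIMPLE IRA contribution: $11,075.17 × 0.1 = $1,107.52
457(b) deferral: $11,075.17 × 0.0894 = $990.12
Pre-tax total = $1,107.52 + $990.12 = $2,097.64
Taxable wages = $11,075.17 − $2,097.64 = $8,977.53
City income tax: $8,977.53 × 0.03 = $269.33
Federal tax withheld: $8,977.53 × 0.1901 = $1,706.63
Medicare: $11,075.17 × 0.01 = $110.75
Garnishment: $11,075.17 × 0.0425 = $470.69
Roth 401(k) contribution: $11,075.17 × 0.0255 = $282.42
Employee stock purchase plan: $11,075.17 × 0.0369 = $408.67
AD&D insurance premium: $303.63
(Employer's $192.08 toward AD&D insurance premium is not withheld from the employee.)
Total deductions = $1,107.52 + $990.12 + $269.33 + $1,706.63 + $110.75 + $470.69 + $282.42 + $408.67 + $303.63 = $5,649.76
Net pay = $11,075.17 − $5,649.76 = $5,425.41

$5,425.41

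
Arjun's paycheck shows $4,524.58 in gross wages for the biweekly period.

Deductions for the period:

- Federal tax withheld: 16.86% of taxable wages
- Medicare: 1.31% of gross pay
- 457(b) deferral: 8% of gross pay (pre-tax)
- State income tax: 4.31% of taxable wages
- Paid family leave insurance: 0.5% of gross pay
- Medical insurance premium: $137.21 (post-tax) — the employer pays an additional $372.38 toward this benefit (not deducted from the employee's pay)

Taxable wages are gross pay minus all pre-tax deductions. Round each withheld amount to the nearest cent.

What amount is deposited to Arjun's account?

457(b) deferral: $4,524.58 × 0.08 = $361.97
Taxable wages = $4,524.58 − $361.97 = $4,162.61
State income tax: $4,162.61 × 0.0431 = $179.41
Federal tax withheld: $4,162.61 × 0.1686 = $701.82
Paid family leave insurance: $4,524.58 × 0.005 = $22.62
Medicare: $4,524.58 × 0.0131 = $59.27
Medical insurance premium: $137.21
(Employer's $372.38 toward medical insurance premium is not withheld from the employee.)
Total deductions = $361.97 + $179.41 + $701.82 + $22.62 + $59.27 + $137.21 = $1,462.30
Net pay = $4,524.58 − $1,462.30 = $3,062.28

$3,062.28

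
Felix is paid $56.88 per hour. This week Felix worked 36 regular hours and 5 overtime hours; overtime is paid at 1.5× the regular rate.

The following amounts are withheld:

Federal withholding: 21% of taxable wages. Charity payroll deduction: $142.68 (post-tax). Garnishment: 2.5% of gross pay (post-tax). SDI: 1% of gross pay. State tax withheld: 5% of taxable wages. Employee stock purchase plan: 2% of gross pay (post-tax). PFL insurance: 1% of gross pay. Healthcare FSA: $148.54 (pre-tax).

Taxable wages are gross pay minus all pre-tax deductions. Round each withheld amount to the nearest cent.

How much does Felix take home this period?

Regular pay: 36 × $56.88 = $2,047.68
Overtime pay: 5 × $56.88 × 1.5 = $426.60
Gross pay = $2,047.68 + $426.60 = $2,474.28
Healthcare FSA: $148.54
Taxable wages = $2,474.28 − $148.54 = $2,325.74
Federal withholding: $2,325.74 × 0.21 = $488.41
State tax withheld: $2,325.74 × 0.05 = $116.29
SDI: $2,474.28 × 0.01 = $24.74
PFL insurance: $2,474.28 × 0.01 = $24.74
Charity payroll deduction: $142.68
Employee stock purchase plan: $2,474.28 × 0.02 = $49.49
Garnishment: $2,474.28 × 0.025 = $61.86
Total deductions = $148.54 + $488.41 + $116.29 + $24.74 + $24.74 + $142.68 + $49.49 + $61.86 = $1,056.75
Net pay = $2,474.28 − $1,056.75 = $1,417.53

$1,417.53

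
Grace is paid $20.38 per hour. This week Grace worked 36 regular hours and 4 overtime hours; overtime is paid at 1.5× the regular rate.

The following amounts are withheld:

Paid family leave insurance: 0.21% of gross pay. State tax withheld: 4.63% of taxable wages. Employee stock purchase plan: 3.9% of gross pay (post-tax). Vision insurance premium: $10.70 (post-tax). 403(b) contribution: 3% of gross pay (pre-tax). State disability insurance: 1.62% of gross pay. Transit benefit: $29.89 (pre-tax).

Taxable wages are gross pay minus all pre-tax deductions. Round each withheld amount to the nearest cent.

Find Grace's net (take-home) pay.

Regular pay: 36 × $20.38 = $733.68
Overtime pay: 4 × $20.38 × 1.5 = $122.28
Gross pay = $733.68 + $122.28 = $855.96
403(b) contribution: $855.96 × 0.03 = $25.68
Transit benefit: $29.89
Pre-tax total = $25.68 + $29.89 = $55.57
Taxable wages = $855.96 − $55.57 = $800.39
State tax withheld: $800.39 × 0.0463 = $37.06
Paid family leave insurance: $855.96 × 0.0021 = $1.80
State disability insurance: $855.96 × 0.0162 = $13.87
Employee stock purchase plan: $855.96 × 0.039 = $33.38
Vision insurance premium: $10.70
Total deductions = $25.68 + $29.89 + $37.06 + $1.80 + $13.87 + $33.38 + $10.70 = $152.38
Net pay = $855.96 − $152.38 = $703.58

$703.58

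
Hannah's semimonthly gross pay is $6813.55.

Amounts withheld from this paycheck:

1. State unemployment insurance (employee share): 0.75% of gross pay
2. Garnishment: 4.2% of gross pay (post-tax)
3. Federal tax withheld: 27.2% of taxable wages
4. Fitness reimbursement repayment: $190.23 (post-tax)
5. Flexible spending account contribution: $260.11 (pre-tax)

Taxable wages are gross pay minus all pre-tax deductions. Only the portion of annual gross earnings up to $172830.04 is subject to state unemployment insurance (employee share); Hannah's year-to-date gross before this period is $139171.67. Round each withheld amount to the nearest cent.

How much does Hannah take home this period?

Flexible spending account contribution: $260.11
Taxable wages = $6813.55 − $260.11 = $6553.44
Federal tax withheld: $6553.44 × 0.272 = $1782.54
State unemployment insurance (employee share): cap not yet reached, full $6813.55 is subject → $6813.55 × 0.0075 = $51.10
Fitness reimbursement repayment: $190.23
Garnishment: $6813.55 × 0.042 = $286.17
Total deductions = $260.11 + $1782.54 + $51.10 + $190.23 + $286.17 = $2570.15
Net pay = $6813.55 − $2570.15 = $4243.40

$4243.40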